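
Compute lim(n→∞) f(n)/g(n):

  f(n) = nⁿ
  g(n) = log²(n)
∞

Since nⁿ (O(nⁿ)) grows faster than log²(n) (O(log² n)),
the ratio f(n)/g(n) → ∞ as n → ∞.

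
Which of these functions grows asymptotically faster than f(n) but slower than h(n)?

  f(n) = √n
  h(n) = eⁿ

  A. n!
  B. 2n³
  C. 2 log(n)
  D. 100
B

We need g(n) with √n = o(g(n)) and g(n) = o(eⁿ), i.e. O(√n) ≺ g ≺ O(eⁿ).
Check each option:
  A. n! — O(n!) does not grow strictly slower than h(n)
  B. 2n³ — O(n³) is strictly between O(√n) and O(eⁿ) ✓
  C. 2 log(n) — O(log n) does not grow strictly faster than f(n)
  D. 100 — O(1) does not grow strictly faster than f(n)

Only option B (2n³) lies strictly between.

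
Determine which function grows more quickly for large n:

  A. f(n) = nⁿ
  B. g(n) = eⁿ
A

f(n) = nⁿ is O(nⁿ), while g(n) = eⁿ is O(eⁿ).
Since O(nⁿ) grows faster than O(eⁿ), f(n) dominates.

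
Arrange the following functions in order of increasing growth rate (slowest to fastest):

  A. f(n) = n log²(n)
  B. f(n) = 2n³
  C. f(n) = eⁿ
A < B < C

Comparing growth rates:
A = n log²(n) is O(n log² n)
B = 2n³ is O(n³)
C = eⁿ is O(eⁿ)

Therefore, the order from slowest to fastest is: A < B < C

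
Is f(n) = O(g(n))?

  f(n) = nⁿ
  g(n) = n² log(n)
False

f(n) = nⁿ is O(nⁿ), and g(n) = n² log(n) is O(n² log n).
Since O(nⁿ) grows faster than O(n² log n), f(n) = O(g(n)) is false.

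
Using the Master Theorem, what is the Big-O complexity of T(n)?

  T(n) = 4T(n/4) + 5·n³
Θ(n³)

Master Theorem: a = 4, b = 4, f(n) = 5·n³.
Compute the critical exponent d = log₄(4) = 1.
Compare f(n) = Θ(n³) against n^d:
  k = 3 > d = 1, so f(n) = Ω(n^(d+ε)) — Case 3.
  Regularity: a·(n/b)^3/n^3 = a/b^3 = 4/64 < 1 ✓.
  The top-level work dominates: T(n) = Θ(f(n)) = Θ(n³).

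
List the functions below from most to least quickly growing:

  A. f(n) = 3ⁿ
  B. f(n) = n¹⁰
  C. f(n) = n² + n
A > B > C

Comparing growth rates:
A = 3ⁿ is O(3ⁿ)
B = n¹⁰ is O(n¹⁰)
C = n² + n is O(n²)

Therefore, the order from fastest to slowest is: A > B > C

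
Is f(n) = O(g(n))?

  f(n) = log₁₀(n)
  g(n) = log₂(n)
True

f(n) = log₁₀(n) and g(n) = log₂(n) are both O(log n).
Big-O permits equal growth rates (f ≤ c·g for some c), so f(n) = O(g(n)) is true.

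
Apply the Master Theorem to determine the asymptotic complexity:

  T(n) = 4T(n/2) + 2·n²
Θ(n² log n)

Master Theorem: a = 4, b = 2, f(n) = 2·n².
Compute the critical exponent d = log₂(4) = 2.
Compare f(n) = Θ(n²) against n^d:
  k = 2 = d, so f(n) = Θ(n^d) — Case 2.
  Work is balanced across levels: T(n) = Θ(n^d log n) = Θ(n² log n).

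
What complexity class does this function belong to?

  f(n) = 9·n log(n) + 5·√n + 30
O(n log n)

The dominant term in 9·n log(n) + 5·√n + 30 is 9·n log(n), which is Θ(n log n).
Lower-order terms (5·√n, 30) are asymptotically negligible.
Constants are absorbed, so the tightest bound is O(n log n).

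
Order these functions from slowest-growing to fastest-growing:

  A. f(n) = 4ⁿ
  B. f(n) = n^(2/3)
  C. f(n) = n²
B < C < A

Comparing growth rates:
B = n^(2/3) is O(n^(2/3))
C = n² is O(n²)
A = 4ⁿ is O(4ⁿ)

Therefore, the order from slowest to fastest is: B < C < A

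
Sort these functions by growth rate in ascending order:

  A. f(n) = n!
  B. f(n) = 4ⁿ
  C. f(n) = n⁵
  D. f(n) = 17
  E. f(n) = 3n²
D < E < C < B < A

Comparing growth rates:
D = 17 is O(1)
E = 3n² is O(n²)
C = n⁵ is O(n⁵)
B = 4ⁿ is O(4ⁿ)
A = n! is O(n!)

Therefore, the order from slowest to fastest is: D < E < C < B < A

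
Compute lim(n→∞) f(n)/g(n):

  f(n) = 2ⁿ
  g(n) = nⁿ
0

Since 2ⁿ (O(2ⁿ)) grows slower than nⁿ (O(nⁿ)),
the ratio f(n)/g(n) → 0 as n → ∞.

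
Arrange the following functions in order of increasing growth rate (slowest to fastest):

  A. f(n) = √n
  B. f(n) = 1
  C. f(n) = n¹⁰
B < A < C

Comparing growth rates:
B = 1 is O(1)
A = √n is O(√n)
C = n¹⁰ is O(n¹⁰)

Therefore, the order from slowest to fastest is: B < A < C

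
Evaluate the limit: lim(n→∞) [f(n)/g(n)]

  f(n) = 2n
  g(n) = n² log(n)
0

Since 2n (O(n)) grows slower than n² log(n) (O(n² log n)),
the ratio f(n)/g(n) → 0 as n → ∞.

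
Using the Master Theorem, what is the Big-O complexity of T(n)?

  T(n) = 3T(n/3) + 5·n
Θ(n log n)

Master Theorem: a = 3, b = 3, f(n) = 5·n.
Compute the critical exponent d = log₃(3) = 1.
Compare f(n) = Θ(n) against n^d:
  k = 1 = d, so f(n) = Θ(n^d) — Case 2.
  Work is balanced across levels: T(n) = Θ(n^d log n) = Θ(n log n).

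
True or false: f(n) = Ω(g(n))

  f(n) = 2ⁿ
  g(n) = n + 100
True

f(n) = 2ⁿ is O(2ⁿ), and g(n) = n + 100 is O(n).
Since O(2ⁿ) grows at least as fast as O(n), f(n) = Ω(g(n)) is true.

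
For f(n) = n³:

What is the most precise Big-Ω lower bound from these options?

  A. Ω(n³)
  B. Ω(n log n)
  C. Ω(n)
A

f(n) = n³ is Ω(n³).
All listed options are valid Big-Ω bounds (lower bounds),
but Ω(n³) is the tightest (largest valid bound).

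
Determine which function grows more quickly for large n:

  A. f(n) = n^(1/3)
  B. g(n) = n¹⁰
B

f(n) = n^(1/3) is O(n^(1/3)), while g(n) = n¹⁰ is O(n¹⁰).
Since O(n¹⁰) grows faster than O(n^(1/3)), g(n) dominates.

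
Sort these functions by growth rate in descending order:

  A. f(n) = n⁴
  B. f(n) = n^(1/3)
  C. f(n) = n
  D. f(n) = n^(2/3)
A > C > D > B

Comparing growth rates:
A = n⁴ is O(n⁴)
C = n is O(n)
D = n^(2/3) is O(n^(2/3))
B = n^(1/3) is O(n^(1/3))

Therefore, the order from fastest to slowest is: A > C > D > B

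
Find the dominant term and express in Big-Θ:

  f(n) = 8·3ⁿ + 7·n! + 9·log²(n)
Θ(n!)

Order the terms by growth rate: 9·log²(n) ≺ 8·3ⁿ ≺ 7·n!.
The fastest-growing term 7·n! dominates as n → ∞; dropping its constant factor gives Θ(n!).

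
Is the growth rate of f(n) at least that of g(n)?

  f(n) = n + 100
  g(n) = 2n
True

f(n) = n + 100 and g(n) = 2n are both O(n).
Big-Ω permits equal growth rates (f ≥ c·g for some c > 0), so f(n) = Ω(g(n)) is true.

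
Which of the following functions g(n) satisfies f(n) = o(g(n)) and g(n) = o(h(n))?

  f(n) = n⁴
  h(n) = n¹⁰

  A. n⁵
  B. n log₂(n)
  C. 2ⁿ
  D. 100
A

We need g(n) with n⁴ = o(g(n)) and g(n) = o(n¹⁰), i.e. O(n⁴) ≺ g ≺ O(n¹⁰).
Check each option:
  A. n⁵ — O(n⁵) is strictly between O(n⁴) and O(n¹⁰) ✓
  B. n log₂(n) — O(n log n) does not grow strictly faster than f(n)
  C. 2ⁿ — O(2ⁿ) does not grow strictly slower than h(n)
  D. 100 — O(1) does not grow strictly faster than f(n)

Only option A (n⁵) lies strictly between.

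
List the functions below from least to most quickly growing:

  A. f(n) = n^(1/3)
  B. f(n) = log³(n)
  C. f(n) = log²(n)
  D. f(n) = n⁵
C < B < A < D

Comparing growth rates:
C = log²(n) is O(log² n)
B = log³(n) is O(log³ n)
A = n^(1/3) is O(n^(1/3))
D = n⁵ is O(n⁵)

Therefore, the order from slowest to fastest is: C < B < A < D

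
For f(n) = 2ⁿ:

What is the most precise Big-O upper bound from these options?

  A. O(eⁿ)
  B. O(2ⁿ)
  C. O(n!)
B

f(n) = 2ⁿ is O(2ⁿ).
All listed options are valid Big-O bounds (upper bounds),
but O(2ⁿ) is the tightest (smallest valid bound).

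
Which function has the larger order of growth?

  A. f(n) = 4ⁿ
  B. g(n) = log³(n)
A

f(n) = 4ⁿ is O(4ⁿ), while g(n) = log³(n) is O(log³ n).
Since O(4ⁿ) grows faster than O(log³ n), f(n) dominates.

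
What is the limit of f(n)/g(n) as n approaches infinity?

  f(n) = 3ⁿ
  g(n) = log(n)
∞

Since 3ⁿ (O(3ⁿ)) grows faster than log(n) (O(log n)),
the ratio f(n)/g(n) → ∞ as n → ∞.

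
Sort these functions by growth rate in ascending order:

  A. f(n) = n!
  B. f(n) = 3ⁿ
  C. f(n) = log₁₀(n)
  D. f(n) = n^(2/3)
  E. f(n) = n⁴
C < D < E < B < A

Comparing growth rates:
C = log₁₀(n) is O(log n)
D = n^(2/3) is O(n^(2/3))
E = n⁴ is O(n⁴)
B = 3ⁿ is O(3ⁿ)
A = n! is O(n!)

Therefore, the order from slowest to fastest is: C < D < E < B < A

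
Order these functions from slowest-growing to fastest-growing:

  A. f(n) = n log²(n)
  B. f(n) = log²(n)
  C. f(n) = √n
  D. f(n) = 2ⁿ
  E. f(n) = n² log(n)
B < C < A < E < D

Comparing growth rates:
B = log²(n) is O(log² n)
C = √n is O(√n)
A = n log²(n) is O(n log² n)
E = n² log(n) is O(n² log n)
D = 2ⁿ is O(2ⁿ)

Therefore, the order from slowest to fastest is: B < C < A < E < D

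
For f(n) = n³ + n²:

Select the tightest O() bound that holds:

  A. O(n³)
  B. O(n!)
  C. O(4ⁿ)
A

f(n) = n³ + n² is O(n³).
All listed options are valid Big-O bounds (upper bounds),
but O(n³) is the tightest (smallest valid bound).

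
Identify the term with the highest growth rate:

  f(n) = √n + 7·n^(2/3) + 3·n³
3·n³

Looking at each term:
  - √n is O(√n)
  - 7·n^(2/3) is O(n^(2/3))
  - 3·n³ is O(n³)

The term 3·n³ (O(n³)) grows fastest and dominates all others.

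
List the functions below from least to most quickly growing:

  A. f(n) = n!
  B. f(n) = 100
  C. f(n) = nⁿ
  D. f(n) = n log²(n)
B < D < A < C

Comparing growth rates:
B = 100 is O(1)
D = n log²(n) is O(n log² n)
A = n! is O(n!)
C = nⁿ is O(nⁿ)

Therefore, the order from slowest to fastest is: B < D < A < C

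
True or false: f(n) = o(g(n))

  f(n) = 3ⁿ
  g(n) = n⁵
False

f(n) = 3ⁿ is O(3ⁿ), and g(n) = n⁵ is O(n⁵).
Since O(3ⁿ) grows faster than or equal to O(n⁵), f(n) = o(g(n)) is false.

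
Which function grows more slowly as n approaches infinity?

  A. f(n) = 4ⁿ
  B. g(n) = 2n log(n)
B

f(n) = 4ⁿ is O(4ⁿ), while g(n) = 2n log(n) is O(n log n).
Since O(n log n) grows slower than O(4ⁿ), g(n) is dominated.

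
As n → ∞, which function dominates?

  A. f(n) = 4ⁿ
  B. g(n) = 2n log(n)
A

f(n) = 4ⁿ is O(4ⁿ), while g(n) = 2n log(n) is O(n log n).
Since O(4ⁿ) grows faster than O(n log n), f(n) dominates.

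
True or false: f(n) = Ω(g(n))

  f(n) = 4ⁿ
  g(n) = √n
True

f(n) = 4ⁿ is O(4ⁿ), and g(n) = √n is O(√n).
Since O(4ⁿ) grows at least as fast as O(√n), f(n) = Ω(g(n)) is true.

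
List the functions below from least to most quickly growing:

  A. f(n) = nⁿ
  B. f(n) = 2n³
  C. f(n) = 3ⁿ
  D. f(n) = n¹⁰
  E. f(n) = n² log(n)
E < B < D < C < A

Comparing growth rates:
E = n² log(n) is O(n² log n)
B = 2n³ is O(n³)
D = n¹⁰ is O(n¹⁰)
C = 3ⁿ is O(3ⁿ)
A = nⁿ is O(nⁿ)

Therefore, the order from slowest to fastest is: E < B < D < C < A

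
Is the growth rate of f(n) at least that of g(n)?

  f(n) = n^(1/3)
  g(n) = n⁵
False

f(n) = n^(1/3) is O(n^(1/3)), and g(n) = n⁵ is O(n⁵).
Since O(n^(1/3)) grows slower than O(n⁵), f(n) = Ω(g(n)) is false.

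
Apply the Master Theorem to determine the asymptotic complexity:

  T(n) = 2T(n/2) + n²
Θ(n²)

Master Theorem: a = 2, b = 2, f(n) = n².
Compute the critical exponent d = log₂(2) = 1.
Compare f(n) = Θ(n²) against n^d:
  k = 2 > d = 1, so f(n) = Ω(n^(d+ε)) — Case 3.
  Regularity: a·(n/b)^2/n^2 = a/b^2 = 2/4 < 1 ✓.
  The top-level work dominates: T(n) = Θ(f(n)) = Θ(n²).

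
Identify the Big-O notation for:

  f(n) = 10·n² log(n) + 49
O(n² log n)

The dominant term in 10·n² log(n) + 49 is 10·n² log(n), which is Θ(n² log n).
Lower-order terms (49) are asymptotically negligible.
Constants are absorbed, so the tightest bound is O(n² log n).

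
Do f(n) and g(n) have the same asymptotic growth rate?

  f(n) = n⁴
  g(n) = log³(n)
False

f(n) = n⁴ is O(n⁴), and g(n) = log³(n) is O(log³ n).
Since they have different growth rates, f(n) = Θ(g(n)) is false.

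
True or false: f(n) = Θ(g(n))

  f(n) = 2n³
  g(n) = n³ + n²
True

f(n) = 2n³ and g(n) = n³ + n² are both O(n³).
Since they have the same asymptotic growth rate, f(n) = Θ(g(n)) is true.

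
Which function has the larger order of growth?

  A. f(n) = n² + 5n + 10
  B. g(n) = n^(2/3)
A

f(n) = n² + 5n + 10 is O(n²), while g(n) = n^(2/3) is O(n^(2/3)).
Since O(n²) grows faster than O(n^(2/3)), f(n) dominates.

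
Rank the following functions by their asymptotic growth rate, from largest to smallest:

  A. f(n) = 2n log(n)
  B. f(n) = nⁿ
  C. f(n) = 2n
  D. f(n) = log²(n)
B > A > C > D

Comparing growth rates:
B = nⁿ is O(nⁿ)
A = 2n log(n) is O(n log n)
C = 2n is O(n)
D = log²(n) is O(log² n)

Therefore, the order from fastest to slowest is: B > A > C > D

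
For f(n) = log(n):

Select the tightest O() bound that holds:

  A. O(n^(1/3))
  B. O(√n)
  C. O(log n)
C

f(n) = log(n) is O(log n).
All listed options are valid Big-O bounds (upper bounds),
but O(log n) is the tightest (smallest valid bound).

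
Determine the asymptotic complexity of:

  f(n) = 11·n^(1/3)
O(n^(1/3))

The dominant term in 11·n^(1/3) is 11·n^(1/3), which is Θ(n^(1/3)).
Constants are absorbed, so the tightest bound is O(n^(1/3)).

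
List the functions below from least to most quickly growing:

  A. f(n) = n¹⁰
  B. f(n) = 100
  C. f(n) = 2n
B < C < A

Comparing growth rates:
B = 100 is O(1)
C = 2n is O(n)
A = n¹⁰ is O(n¹⁰)

Therefore, the order from slowest to fastest is: B < C < A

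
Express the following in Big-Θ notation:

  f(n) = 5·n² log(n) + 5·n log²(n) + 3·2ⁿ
Θ(2ⁿ)

Order the terms by growth rate: 5·n log²(n) ≺ 5·n² log(n) ≺ 3·2ⁿ.
The fastest-growing term 3·2ⁿ dominates as n → ∞; dropping its constant factor gives Θ(2ⁿ).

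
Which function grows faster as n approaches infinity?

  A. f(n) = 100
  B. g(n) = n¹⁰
B

f(n) = 100 is O(1), while g(n) = n¹⁰ is O(n¹⁰).
Since O(n¹⁰) grows faster than O(1), g(n) dominates.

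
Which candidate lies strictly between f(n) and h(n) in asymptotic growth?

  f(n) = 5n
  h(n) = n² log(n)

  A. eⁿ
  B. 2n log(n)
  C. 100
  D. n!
B

We need g(n) with 5n = o(g(n)) and g(n) = o(n² log(n)), i.e. O(n) ≺ g ≺ O(n² log n).
Check each option:
  A. eⁿ — O(eⁿ) does not grow strictly slower than h(n)
  B. 2n log(n) — O(n log n) is strictly between O(n) and O(n² log n) ✓
  C. 100 — O(1) does not grow strictly faster than f(n)
  D. n! — O(n!) does not grow strictly slower than h(n)

Only option B (2n log(n)) lies strictly between.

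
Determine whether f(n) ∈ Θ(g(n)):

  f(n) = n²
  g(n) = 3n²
True

f(n) = n² and g(n) = 3n² are both O(n²).
Since they have the same asymptotic growth rate, f(n) = Θ(g(n)) is true.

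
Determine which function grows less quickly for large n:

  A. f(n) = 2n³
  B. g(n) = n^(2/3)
B

f(n) = 2n³ is O(n³), while g(n) = n^(2/3) is O(n^(2/3)).
Since O(n^(2/3)) grows slower than O(n³), g(n) is dominated.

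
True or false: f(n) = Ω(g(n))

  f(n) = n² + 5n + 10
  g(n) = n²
True

f(n) = n² + 5n + 10 and g(n) = n² are both O(n²).
Big-Ω permits equal growth rates (f ≥ c·g for some c > 0), so f(n) = Ω(g(n)) is true.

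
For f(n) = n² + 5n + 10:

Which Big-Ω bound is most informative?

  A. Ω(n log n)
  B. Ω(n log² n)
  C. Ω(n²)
C

f(n) = n² + 5n + 10 is Ω(n²).
All listed options are valid Big-Ω bounds (lower bounds),
but Ω(n²) is the tightest (largest valid bound).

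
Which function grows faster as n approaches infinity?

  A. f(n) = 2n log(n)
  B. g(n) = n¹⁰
B

f(n) = 2n log(n) is O(n log n), while g(n) = n¹⁰ is O(n¹⁰).
Since O(n¹⁰) grows faster than O(n log n), g(n) dominates.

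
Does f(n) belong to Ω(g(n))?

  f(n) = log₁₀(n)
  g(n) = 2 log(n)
True

f(n) = log₁₀(n) and g(n) = 2 log(n) are both O(log n).
Big-Ω permits equal growth rates (f ≥ c·g for some c > 0), so f(n) = Ω(g(n)) is true.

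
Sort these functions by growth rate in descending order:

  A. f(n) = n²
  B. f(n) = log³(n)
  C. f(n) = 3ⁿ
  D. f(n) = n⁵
C > D > A > B

Comparing growth rates:
C = 3ⁿ is O(3ⁿ)
D = n⁵ is O(n⁵)
A = n² is O(n²)
B = log³(n) is O(log³ n)

Therefore, the order from fastest to slowest is: C > D > A > B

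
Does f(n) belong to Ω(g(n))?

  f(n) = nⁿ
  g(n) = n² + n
True

f(n) = nⁿ is O(nⁿ), and g(n) = n² + n is O(n²).
Since O(nⁿ) grows at least as fast as O(n²), f(n) = Ω(g(n)) is true.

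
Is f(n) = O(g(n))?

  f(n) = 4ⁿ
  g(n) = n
False

f(n) = 4ⁿ is O(4ⁿ), and g(n) = n is O(n).
Since O(4ⁿ) grows faster than O(n), f(n) = O(g(n)) is false.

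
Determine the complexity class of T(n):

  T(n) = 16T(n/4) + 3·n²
Θ(n² log n)

Master Theorem: a = 16, b = 4, f(n) = 3·n².
Compute the critical exponent d = log₄(16) = 2.
Compare f(n) = Θ(n²) against n^d:
  k = 2 = d, so f(n) = Θ(n^d) — Case 2.
  Work is balanced across levels: T(n) = Θ(n^d log n) = Θ(n² log n).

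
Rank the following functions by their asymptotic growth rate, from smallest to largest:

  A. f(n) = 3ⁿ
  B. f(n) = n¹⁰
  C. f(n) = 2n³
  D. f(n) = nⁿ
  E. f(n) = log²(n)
E < C < B < A < D

Comparing growth rates:
E = log²(n) is O(log² n)
C = 2n³ is O(n³)
B = n¹⁰ is O(n¹⁰)
A = 3ⁿ is O(3ⁿ)
D = nⁿ is O(nⁿ)

Therefore, the order from slowest to fastest is: E < C < B < A < D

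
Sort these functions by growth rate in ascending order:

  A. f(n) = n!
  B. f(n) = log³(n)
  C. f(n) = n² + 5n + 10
B < C < A

Comparing growth rates:
B = log³(n) is O(log³ n)
C = n² + 5n + 10 is O(n²)
A = n! is O(n!)

Therefore, the order from slowest to fastest is: B < C < A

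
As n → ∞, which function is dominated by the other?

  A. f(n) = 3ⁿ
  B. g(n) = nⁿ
A

f(n) = 3ⁿ is O(3ⁿ), while g(n) = nⁿ is O(nⁿ).
Since O(3ⁿ) grows slower than O(nⁿ), f(n) is dominated.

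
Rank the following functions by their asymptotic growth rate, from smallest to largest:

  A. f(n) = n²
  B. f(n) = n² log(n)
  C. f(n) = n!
A < B < C

Comparing growth rates:
A = n² is O(n²)
B = n² log(n) is O(n² log n)
C = n! is O(n!)

Therefore, the order from slowest to fastest is: A < B < C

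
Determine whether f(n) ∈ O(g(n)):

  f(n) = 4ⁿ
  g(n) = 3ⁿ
False

f(n) = 4ⁿ is O(4ⁿ), and g(n) = 3ⁿ is O(3ⁿ).
Since O(4ⁿ) grows faster than O(3ⁿ), f(n) = O(g(n)) is false.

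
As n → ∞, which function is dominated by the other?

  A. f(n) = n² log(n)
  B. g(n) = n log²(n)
B

f(n) = n² log(n) is O(n² log n), while g(n) = n log²(n) is O(n log² n).
Since O(n log² n) grows slower than O(n² log n), g(n) is dominated.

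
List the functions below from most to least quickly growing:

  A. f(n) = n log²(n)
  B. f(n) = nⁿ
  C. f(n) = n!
B > C > A

Comparing growth rates:
B = nⁿ is O(nⁿ)
C = n! is O(n!)
A = n log²(n) is O(n log² n)

Therefore, the order from fastest to slowest is: B > C > A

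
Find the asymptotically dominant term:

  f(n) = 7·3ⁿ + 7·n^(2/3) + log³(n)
7·3ⁿ

Looking at each term:
  - 7·3ⁿ is O(3ⁿ)
  - 7·n^(2/3) is O(n^(2/3))
  - log³(n) is O(log³ n)

The term 7·3ⁿ (O(3ⁿ)) grows fastest and dominates all others.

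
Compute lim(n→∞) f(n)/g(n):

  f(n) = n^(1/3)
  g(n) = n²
0

Since n^(1/3) (O(n^(1/3))) grows slower than n² (O(n²)),
the ratio f(n)/g(n) → 0 as n → ∞.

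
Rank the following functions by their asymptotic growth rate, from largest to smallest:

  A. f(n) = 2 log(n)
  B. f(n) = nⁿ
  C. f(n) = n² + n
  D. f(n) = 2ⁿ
B > D > C > A

Comparing growth rates:
B = nⁿ is O(nⁿ)
D = 2ⁿ is O(2ⁿ)
C = n² + n is O(n²)
A = 2 log(n) is O(log n)

Therefore, the order from fastest to slowest is: B > D > C > A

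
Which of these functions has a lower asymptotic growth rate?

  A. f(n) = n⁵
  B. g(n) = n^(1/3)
B

f(n) = n⁵ is O(n⁵), while g(n) = n^(1/3) is O(n^(1/3)).
Since O(n^(1/3)) grows slower than O(n⁵), g(n) is dominated.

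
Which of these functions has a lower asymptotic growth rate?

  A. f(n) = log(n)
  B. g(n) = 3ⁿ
A

f(n) = log(n) is O(log n), while g(n) = 3ⁿ is O(3ⁿ).
Since O(log n) grows slower than O(3ⁿ), f(n) is dominated.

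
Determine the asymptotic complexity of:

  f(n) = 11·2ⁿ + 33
O(2ⁿ)

The dominant term in 11·2ⁿ + 33 is 11·2ⁿ, which is Θ(2ⁿ).
Lower-order terms (33) are asymptotically negligible.
Constants are absorbed, so the tightest bound is O(2ⁿ).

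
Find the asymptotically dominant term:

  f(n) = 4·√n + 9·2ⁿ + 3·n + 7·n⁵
9·2ⁿ

Looking at each term:
  - 4·√n is O(√n)
  - 9·2ⁿ is O(2ⁿ)
  - 3·n is O(n)
  - 7·n⁵ is O(n⁵)

The term 9·2ⁿ (O(2ⁿ)) grows fastest and dominates all others.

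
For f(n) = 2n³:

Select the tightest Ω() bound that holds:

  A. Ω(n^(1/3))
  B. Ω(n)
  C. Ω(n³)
C

f(n) = 2n³ is Ω(n³).
All listed options are valid Big-Ω bounds (lower bounds),
but Ω(n³) is the tightest (largest valid bound).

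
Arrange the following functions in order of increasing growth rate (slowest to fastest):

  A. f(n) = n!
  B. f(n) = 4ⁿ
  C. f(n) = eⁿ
C < B < A

Comparing growth rates:
C = eⁿ is O(eⁿ)
B = 4ⁿ is O(4ⁿ)
A = n! is O(n!)

Therefore, the order from slowest to fastest is: C < B < A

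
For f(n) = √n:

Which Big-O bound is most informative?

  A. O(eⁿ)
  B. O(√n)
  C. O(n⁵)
B

f(n) = √n is O(√n).
All listed options are valid Big-O bounds (upper bounds),
but O(√n) is the tightest (smallest valid bound).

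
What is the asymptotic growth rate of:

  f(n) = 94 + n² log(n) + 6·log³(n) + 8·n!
Θ(n!)

Order the terms by growth rate: 94 ≺ 6·log³(n) ≺ n² log(n) ≺ 8·n!.
The fastest-growing term 8·n! dominates as n → ∞; dropping its constant factor gives Θ(n!).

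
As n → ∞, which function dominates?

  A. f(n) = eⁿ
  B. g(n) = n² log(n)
A

f(n) = eⁿ is O(eⁿ), while g(n) = n² log(n) is O(n² log n).
Since O(eⁿ) grows faster than O(n² log n), f(n) dominates.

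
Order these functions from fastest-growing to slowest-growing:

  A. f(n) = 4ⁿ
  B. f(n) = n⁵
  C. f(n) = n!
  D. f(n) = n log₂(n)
C > A > B > D

Comparing growth rates:
C = n! is O(n!)
A = 4ⁿ is O(4ⁿ)
B = n⁵ is O(n⁵)
D = n log₂(n) is O(n log n)

Therefore, the order from fastest to slowest is: C > A > B > D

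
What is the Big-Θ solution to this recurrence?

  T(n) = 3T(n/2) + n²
Θ(n²)

Master Theorem: a = 3, b = 2, f(n) = n².
Compute the critical exponent d = log₂(3) = 1.585.
Compare f(n) = Θ(n²) against n^d:
  k = 2 > d = 1.585, so f(n) = Ω(n^(d+ε)) — Case 3.
  Regularity: a·(n/b)^2/n^2 = a/b^2 = 3/4 < 1 ✓.
  The top-level work dominates: T(n) = Θ(f(n)) = Θ(n²).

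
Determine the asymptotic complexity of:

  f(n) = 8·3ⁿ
O(3ⁿ)

The dominant term in 8·3ⁿ is 8·3ⁿ, which is Θ(3ⁿ).
Constants are absorbed, so the tightest bound is O(3ⁿ).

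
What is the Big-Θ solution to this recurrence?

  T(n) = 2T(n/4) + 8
Θ(n^log₄(2))

Master Theorem: a = 2, b = 4, f(n) = 8.
Compute the critical exponent d = log₄(2) = 0.500.
Compare f(n) = Θ(1) against n^d:
  k = 0 < d = 0.500, so f(n) = O(n^(d-ε)) — Case 1.
  The recursion cost dominates: T(n) = Θ(n^d) = Θ(n^log₄(2)).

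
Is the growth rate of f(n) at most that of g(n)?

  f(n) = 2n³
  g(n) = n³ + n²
True

f(n) = 2n³ and g(n) = n³ + n² are both O(n³).
Big-O permits equal growth rates (f ≤ c·g for some c), so f(n) = O(g(n)) is true.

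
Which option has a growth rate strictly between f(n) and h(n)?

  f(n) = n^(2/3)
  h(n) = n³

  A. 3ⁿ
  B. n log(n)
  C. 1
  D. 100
B

We need g(n) with n^(2/3) = o(g(n)) and g(n) = o(n³), i.e. O(n^(2/3)) ≺ g ≺ O(n³).
Check each option:
  A. 3ⁿ — O(3ⁿ) does not grow strictly slower than h(n)
  B. n log(n) — O(n log n) is strictly between O(n^(2/3)) and O(n³) ✓
  C. 1 — O(1) does not grow strictly faster than f(n)
  D. 100 — O(1) does not grow strictly faster than f(n)

Only option B (n log(n)) lies strictly between.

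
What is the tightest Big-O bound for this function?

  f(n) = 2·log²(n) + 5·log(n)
O(log² n)

The dominant term in 2·log²(n) + 5·log(n) is 2·log²(n), which is Θ(log² n).
Lower-order terms (5·log(n)) are asymptotically negligible.
Constants are absorbed, so the tightest bound is O(log² n).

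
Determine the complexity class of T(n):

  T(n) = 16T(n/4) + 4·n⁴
Θ(n⁴)

Master Theorem: a = 16, b = 4, f(n) = 4·n⁴.
Compute the critical exponent d = log₄(16) = 2.
Compare f(n) = Θ(n⁴) against n^d:
  k = 4 > d = 2, so f(n) = Ω(n^(d+ε)) — Case 3.
  Regularity: a·(n/b)^4/n^4 = a/b^4 = 16/256 < 1 ✓.
  The top-level work dominates: T(n) = Θ(f(n)) = Θ(n⁴).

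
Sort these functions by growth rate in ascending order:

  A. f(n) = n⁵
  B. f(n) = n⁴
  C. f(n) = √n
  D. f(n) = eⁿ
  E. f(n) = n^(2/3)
C < E < B < A < D

Comparing growth rates:
C = √n is O(√n)
E = n^(2/3) is O(n^(2/3))
B = n⁴ is O(n⁴)
A = n⁵ is O(n⁵)
D = eⁿ is O(eⁿ)

Therefore, the order from slowest to fastest is: C < E < B < A < D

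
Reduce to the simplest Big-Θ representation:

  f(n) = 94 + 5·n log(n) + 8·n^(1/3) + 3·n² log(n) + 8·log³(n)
Θ(n² log n)

Order the terms by growth rate: 94 ≺ 8·log³(n) ≺ 8·n^(1/3) ≺ 5·n log(n) ≺ 3·n² log(n).
The fastest-growing term 3·n² log(n) dominates as n → ∞; dropping its constant factor gives Θ(n² log n).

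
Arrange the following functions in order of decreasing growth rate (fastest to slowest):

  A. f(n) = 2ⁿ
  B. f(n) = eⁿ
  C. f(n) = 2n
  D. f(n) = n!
D > B > A > C

Comparing growth rates:
D = n! is O(n!)
B = eⁿ is O(eⁿ)
A = 2ⁿ is O(2ⁿ)
C = 2n is O(n)

Therefore, the order from fastest to slowest is: D > B > A > C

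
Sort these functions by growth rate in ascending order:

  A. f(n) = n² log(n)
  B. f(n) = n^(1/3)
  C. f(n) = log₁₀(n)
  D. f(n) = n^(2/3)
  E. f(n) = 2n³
C < B < D < A < E

Comparing growth rates:
C = log₁₀(n) is O(log n)
B = n^(1/3) is O(n^(1/3))
D = n^(2/3) is O(n^(2/3))
A = n² log(n) is O(n² log n)
E = 2n³ is O(n³)

Therefore, the order from slowest to fastest is: C < B < D < A < E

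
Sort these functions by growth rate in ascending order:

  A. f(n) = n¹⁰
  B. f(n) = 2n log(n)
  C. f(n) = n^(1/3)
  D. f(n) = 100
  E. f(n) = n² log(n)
D < C < B < E < A

Comparing growth rates:
D = 100 is O(1)
C = n^(1/3) is O(n^(1/3))
B = 2n log(n) is O(n log n)
E = n² log(n) is O(n² log n)
A = n¹⁰ is O(n¹⁰)

Therefore, the order from slowest to fastest is: D < C < B < E < A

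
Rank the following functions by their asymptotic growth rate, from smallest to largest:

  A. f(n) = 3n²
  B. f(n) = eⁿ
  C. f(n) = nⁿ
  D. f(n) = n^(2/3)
D < A < B < C

Comparing growth rates:
D = n^(2/3) is O(n^(2/3))
A = 3n² is O(n²)
B = eⁿ is O(eⁿ)
C = nⁿ is O(nⁿ)

Therefore, the order from slowest to fastest is: D < A < B < C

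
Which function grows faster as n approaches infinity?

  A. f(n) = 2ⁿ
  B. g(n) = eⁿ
B

f(n) = 2ⁿ is O(2ⁿ), while g(n) = eⁿ is O(eⁿ).
Since O(eⁿ) grows faster than O(2ⁿ), g(n) dominates.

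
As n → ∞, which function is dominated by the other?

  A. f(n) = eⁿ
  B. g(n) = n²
B

f(n) = eⁿ is O(eⁿ), while g(n) = n² is O(n²).
Since O(n²) grows slower than O(eⁿ), g(n) is dominated.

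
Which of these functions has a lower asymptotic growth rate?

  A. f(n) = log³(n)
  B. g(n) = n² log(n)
A

f(n) = log³(n) is O(log³ n), while g(n) = n² log(n) is O(n² log n).
Since O(log³ n) grows slower than O(n² log n), f(n) is dominated.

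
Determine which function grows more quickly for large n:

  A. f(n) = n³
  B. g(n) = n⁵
B

f(n) = n³ is O(n³), while g(n) = n⁵ is O(n⁵).
Since O(n⁵) grows faster than O(n³), g(n) dominates.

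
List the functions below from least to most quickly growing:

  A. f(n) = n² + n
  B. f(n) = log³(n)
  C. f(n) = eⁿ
B < A < C

Comparing growth rates:
B = log³(n) is O(log³ n)
A = n² + n is O(n²)
C = eⁿ is O(eⁿ)

Therefore, the order from slowest to fastest is: B < A < C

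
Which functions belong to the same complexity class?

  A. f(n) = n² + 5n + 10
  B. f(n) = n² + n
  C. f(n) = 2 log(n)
A and B

Examining each function:
  A. n² + 5n + 10 is O(n²)
  B. n² + n is O(n²)
  C. 2 log(n) is O(log n)

Functions A and B both have the same complexity class.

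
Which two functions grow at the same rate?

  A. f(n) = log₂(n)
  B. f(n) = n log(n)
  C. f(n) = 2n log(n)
B and C

Examining each function:
  A. log₂(n) is O(log n)
  B. n log(n) is O(n log n)
  C. 2n log(n) is O(n log n)

Functions B and C both have the same complexity class.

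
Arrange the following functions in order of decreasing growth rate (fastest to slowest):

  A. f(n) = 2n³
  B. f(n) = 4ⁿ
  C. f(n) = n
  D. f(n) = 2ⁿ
B > D > A > C

Comparing growth rates:
B = 4ⁿ is O(4ⁿ)
D = 2ⁿ is O(2ⁿ)
A = 2n³ is O(n³)
C = n is O(n)

Therefore, the order from fastest to slowest is: B > D > A > C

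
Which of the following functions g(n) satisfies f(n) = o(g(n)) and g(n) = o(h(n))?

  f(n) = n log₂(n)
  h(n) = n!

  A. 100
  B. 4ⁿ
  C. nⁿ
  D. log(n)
B

We need g(n) with n log₂(n) = o(g(n)) and g(n) = o(n!), i.e. O(n log n) ≺ g ≺ O(n!).
Check each option:
  A. 100 — O(1) does not grow strictly faster than f(n)
  B. 4ⁿ — O(4ⁿ) is strictly between O(n log n) and O(n!) ✓
  C. nⁿ — O(nⁿ) does not grow strictly slower than h(n)
  D. log(n) — O(log n) does not grow strictly faster than f(n)

Only option B (4ⁿ) lies strictly between.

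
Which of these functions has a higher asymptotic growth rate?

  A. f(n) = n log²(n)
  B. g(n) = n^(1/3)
A

f(n) = n log²(n) is O(n log² n), while g(n) = n^(1/3) is O(n^(1/3)).
Since O(n log² n) grows faster than O(n^(1/3)), f(n) dominates.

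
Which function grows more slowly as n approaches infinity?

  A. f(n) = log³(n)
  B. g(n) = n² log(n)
A

f(n) = log³(n) is O(log³ n), while g(n) = n² log(n) is O(n² log n).
Since O(log³ n) grows slower than O(n² log n), f(n) is dominated.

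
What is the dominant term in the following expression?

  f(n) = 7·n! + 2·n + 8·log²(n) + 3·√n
7·n!

Looking at each term:
  - 7·n! is O(n!)
  - 2·n is O(n)
  - 8·log²(n) is O(log² n)
  - 3·√n is O(√n)

The term 7·n! (O(n!)) grows fastest and dominates all others.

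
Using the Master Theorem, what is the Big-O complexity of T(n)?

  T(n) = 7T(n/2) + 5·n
Θ(n^log₂(7))

Master Theorem: a = 7, b = 2, f(n) = 5·n.
Compute the critical exponent d = log₂(7) = 2.807.
Compare f(n) = Θ(n) against n^d:
  k = 1 < d = 2.807, so f(n) = O(n^(d-ε)) — Case 1.
  The recursion cost dominates: T(n) = Θ(n^d) = Θ(n^log₂(7)).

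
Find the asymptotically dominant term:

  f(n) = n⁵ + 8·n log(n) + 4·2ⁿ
4·2ⁿ

Looking at each term:
  - n⁵ is O(n⁵)
  - 8·n log(n) is O(n log n)
  - 4·2ⁿ is O(2ⁿ)

The term 4·2ⁿ (O(2ⁿ)) grows fastest and dominates all others.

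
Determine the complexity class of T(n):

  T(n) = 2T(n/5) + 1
Θ(n^log₅(2))

Master Theorem: a = 2, b = 5, f(n) = 1.
Compute the critical exponent d = log₅(2) = 0.431.
Compare f(n) = Θ(1) against n^d:
  k = 0 < d = 0.431, so f(n) = O(n^(d-ε)) — Case 1.
  The recursion cost dominates: T(n) = Θ(n^d) = Θ(n^log₅(2)).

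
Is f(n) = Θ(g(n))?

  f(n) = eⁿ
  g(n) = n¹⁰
False

f(n) = eⁿ is O(eⁿ), and g(n) = n¹⁰ is O(n¹⁰).
Since they have different growth rates, f(n) = Θ(g(n)) is false.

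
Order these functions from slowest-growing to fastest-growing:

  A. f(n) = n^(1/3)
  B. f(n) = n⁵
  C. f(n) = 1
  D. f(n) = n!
C < A < B < D

Comparing growth rates:
C = 1 is O(1)
A = n^(1/3) is O(n^(1/3))
B = n⁵ is O(n⁵)
D = n! is O(n!)

Therefore, the order from slowest to fastest is: C < A < B < D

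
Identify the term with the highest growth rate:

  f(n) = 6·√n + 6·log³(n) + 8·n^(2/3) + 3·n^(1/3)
8·n^(2/3)

Looking at each term:
  - 6·√n is O(√n)
  - 6·log³(n) is O(log³ n)
  - 8·n^(2/3) is O(n^(2/3))
  - 3·n^(1/3) is O(n^(1/3))

The term 8·n^(2/3) (O(n^(2/3))) grows fastest and dominates all others.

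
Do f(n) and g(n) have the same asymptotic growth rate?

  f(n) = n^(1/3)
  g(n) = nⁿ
False

f(n) = n^(1/3) is O(n^(1/3)), and g(n) = nⁿ is O(nⁿ).
Since they have different growth rates, f(n) = Θ(g(n)) is false.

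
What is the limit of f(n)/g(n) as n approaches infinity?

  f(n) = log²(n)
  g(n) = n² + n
0

Since log²(n) (O(log² n)) grows slower than n² + n (O(n²)),
the ratio f(n)/g(n) → 0 as n → ∞.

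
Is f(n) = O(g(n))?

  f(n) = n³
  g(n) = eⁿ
True

f(n) = n³ is O(n³), and g(n) = eⁿ is O(eⁿ).
Since O(n³) ⊆ O(eⁿ) (f grows no faster than g), f(n) = O(g(n)) is true.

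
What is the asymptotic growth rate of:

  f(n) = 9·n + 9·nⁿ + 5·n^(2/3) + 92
Θ(nⁿ)

Order the terms by growth rate: 92 ≺ 5·n^(2/3) ≺ 9·n ≺ 9·nⁿ.
The fastest-growing term 9·nⁿ dominates as n → ∞; dropping its constant factor gives Θ(nⁿ).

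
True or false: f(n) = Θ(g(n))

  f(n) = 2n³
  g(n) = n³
True

f(n) = 2n³ and g(n) = n³ are both O(n³).
Since they have the same asymptotic growth rate, f(n) = Θ(g(n)) is true.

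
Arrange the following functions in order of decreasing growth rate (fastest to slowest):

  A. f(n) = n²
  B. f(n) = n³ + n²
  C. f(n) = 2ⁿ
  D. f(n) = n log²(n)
C > B > A > D

Comparing growth rates:
C = 2ⁿ is O(2ⁿ)
B = n³ + n² is O(n³)
A = n² is O(n²)
D = n log²(n) is O(n log² n)

Therefore, the order from fastest to slowest is: C > B > A > D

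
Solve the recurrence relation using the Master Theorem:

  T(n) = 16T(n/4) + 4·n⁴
Θ(n⁴)

Master Theorem: a = 16, b = 4, f(n) = 4·n⁴.
Compute the critical exponent d = log₄(16) = 2.
Compare f(n) = Θ(n⁴) against n^d:
  k = 4 > d = 2, so f(n) = Ω(n^(d+ε)) — Case 3.
  Regularity: a·(n/b)^4/n^4 = a/b^4 = 16/256 < 1 ✓.
  The top-level work dominates: T(n) = Θ(f(n)) = Θ(n⁴).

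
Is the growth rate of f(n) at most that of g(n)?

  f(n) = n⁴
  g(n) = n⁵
True

f(n) = n⁴ is O(n⁴), and g(n) = n⁵ is O(n⁵).
Since O(n⁴) ⊆ O(n⁵) (f grows no faster than g), f(n) = O(g(n)) is true.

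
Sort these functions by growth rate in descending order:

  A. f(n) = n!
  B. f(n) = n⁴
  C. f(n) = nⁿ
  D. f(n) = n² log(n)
C > A > B > D

Comparing growth rates:
C = nⁿ is O(nⁿ)
A = n! is O(n!)
B = n⁴ is O(n⁴)
D = n² log(n) is O(n² log n)

Therefore, the order from fastest to slowest is: C > A > B > D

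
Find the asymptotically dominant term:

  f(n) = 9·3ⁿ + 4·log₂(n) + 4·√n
9·3ⁿ

Looking at each term:
  - 9·3ⁿ is O(3ⁿ)
  - 4·log₂(n) is O(log n)
  - 4·√n is O(√n)

The term 9·3ⁿ (O(3ⁿ)) grows fastest and dominates all others.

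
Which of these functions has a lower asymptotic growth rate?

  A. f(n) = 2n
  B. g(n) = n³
A

f(n) = 2n is O(n), while g(n) = n³ is O(n³).
Since O(n) grows slower than O(n³), f(n) is dominated.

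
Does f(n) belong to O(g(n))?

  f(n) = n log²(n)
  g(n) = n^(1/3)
False

f(n) = n log²(n) is O(n log² n), and g(n) = n^(1/3) is O(n^(1/3)).
Since O(n log² n) grows faster than O(n^(1/3)), f(n) = O(g(n)) is false.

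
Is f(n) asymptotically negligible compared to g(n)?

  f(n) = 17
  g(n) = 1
False

f(n) = 17 is O(1), and g(n) = 1 is O(1).
Since they have the same growth rate, f(n) = o(g(n)) is false.
(f = o(g) requires f to grow strictly slower, not equal.)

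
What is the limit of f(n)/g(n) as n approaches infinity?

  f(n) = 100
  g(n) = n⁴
0

Since 100 (O(1)) grows slower than n⁴ (O(n⁴)),
the ratio f(n)/g(n) → 0 as n → ∞.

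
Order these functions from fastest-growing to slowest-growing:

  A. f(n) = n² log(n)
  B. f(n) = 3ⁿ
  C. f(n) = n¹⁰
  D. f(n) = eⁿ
B > D > C > A

Comparing growth rates:
B = 3ⁿ is O(3ⁿ)
D = eⁿ is O(eⁿ)
C = n¹⁰ is O(n¹⁰)
A = n² log(n) is O(n² log n)

Therefore, the order from fastest to slowest is: B > D > C > A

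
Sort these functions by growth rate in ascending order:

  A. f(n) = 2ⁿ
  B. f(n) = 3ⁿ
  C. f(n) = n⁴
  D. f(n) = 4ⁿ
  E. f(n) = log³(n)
E < C < A < B < D

Comparing growth rates:
E = log³(n) is O(log³ n)
C = n⁴ is O(n⁴)
A = 2ⁿ is O(2ⁿ)
B = 3ⁿ is O(3ⁿ)
D = 4ⁿ is O(4ⁿ)

Therefore, the order from slowest to fastest is: E < C < A < B < D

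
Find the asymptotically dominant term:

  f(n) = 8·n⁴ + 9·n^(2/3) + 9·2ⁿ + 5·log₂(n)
9·2ⁿ

Looking at each term:
  - 8·n⁴ is O(n⁴)
  - 9·n^(2/3) is O(n^(2/3))
  - 9·2ⁿ is O(2ⁿ)
  - 5·log₂(n) is O(log n)

The term 9·2ⁿ (O(2ⁿ)) grows fastest and dominates all others.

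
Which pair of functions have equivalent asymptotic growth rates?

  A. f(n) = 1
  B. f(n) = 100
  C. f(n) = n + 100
A and B

Examining each function:
  A. 1 is O(1)
  B. 100 is O(1)
  C. n + 100 is O(n)

Functions A and B both have the same complexity class.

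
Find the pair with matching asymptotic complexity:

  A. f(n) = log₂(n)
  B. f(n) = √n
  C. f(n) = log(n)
A and C

Examining each function:
  A. log₂(n) is O(log n)
  B. √n is O(√n)
  C. log(n) is O(log n)

Functions A and C both have the same complexity class.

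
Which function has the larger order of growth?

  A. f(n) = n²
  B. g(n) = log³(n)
A

f(n) = n² is O(n²), while g(n) = log³(n) is O(log³ n).
Since O(n²) grows faster than O(log³ n), f(n) dominates.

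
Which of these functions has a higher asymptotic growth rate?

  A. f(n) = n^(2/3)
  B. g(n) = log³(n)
A

f(n) = n^(2/3) is O(n^(2/3)), while g(n) = log³(n) is O(log³ n).
Since O(n^(2/3)) grows faster than O(log³ n), f(n) dominates.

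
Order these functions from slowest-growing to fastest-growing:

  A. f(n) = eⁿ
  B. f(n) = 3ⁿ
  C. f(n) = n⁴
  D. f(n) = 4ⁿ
C < A < B < D

Comparing growth rates:
C = n⁴ is O(n⁴)
A = eⁿ is O(eⁿ)
B = 3ⁿ is O(3ⁿ)
D = 4ⁿ is O(4ⁿ)

Therefore, the order from slowest to fastest is: C < A < B < D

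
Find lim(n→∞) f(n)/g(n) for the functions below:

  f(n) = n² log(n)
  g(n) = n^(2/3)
∞

Since n² log(n) (O(n² log n)) grows faster than n^(2/3) (O(n^(2/3))),
the ratio f(n)/g(n) → ∞ as n → ∞.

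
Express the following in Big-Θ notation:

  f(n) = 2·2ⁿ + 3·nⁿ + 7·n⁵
Θ(nⁿ)

Order the terms by growth rate: 7·n⁵ ≺ 2·2ⁿ ≺ 3·nⁿ.
The fastest-growing term 3·nⁿ dominates as n → ∞; dropping its constant factor gives Θ(nⁿ).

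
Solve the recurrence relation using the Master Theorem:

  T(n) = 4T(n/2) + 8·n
Θ(n²)

Master Theorem: a = 4, b = 2, f(n) = 8·n.
Compute the critical exponent d = log₂(4) = 2.
Compare f(n) = Θ(n) against n^d:
  k = 1 < d = 2, so f(n) = O(n^(d-ε)) — Case 1.
  The recursion cost dominates: T(n) = Θ(n^d) = Θ(n²).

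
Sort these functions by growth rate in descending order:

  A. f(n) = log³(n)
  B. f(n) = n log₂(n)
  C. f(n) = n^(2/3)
B > C > A

Comparing growth rates:
B = n log₂(n) is O(n log n)
C = n^(2/3) is O(n^(2/3))
A = log³(n) is O(log³ n)

Therefore, the order from fastest to slowest is: B > C > A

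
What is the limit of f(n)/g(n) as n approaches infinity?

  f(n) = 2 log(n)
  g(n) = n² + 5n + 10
0

Since 2 log(n) (O(log n)) grows slower than n² + 5n + 10 (O(n²)),
the ratio f(n)/g(n) → 0 as n → ∞.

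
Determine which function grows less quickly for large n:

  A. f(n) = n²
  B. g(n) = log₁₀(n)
B

f(n) = n² is O(n²), while g(n) = log₁₀(n) is O(log n).
Since O(log n) grows slower than O(n²), g(n) is dominated.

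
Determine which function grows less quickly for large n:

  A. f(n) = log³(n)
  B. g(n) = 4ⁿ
A

f(n) = log³(n) is O(log³ n), while g(n) = 4ⁿ is O(4ⁿ).
Since O(log³ n) grows slower than O(4ⁿ), f(n) is dominated.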